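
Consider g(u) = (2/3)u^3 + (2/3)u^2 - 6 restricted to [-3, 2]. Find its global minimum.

g'(u) = 2u^2 + (4/3)u, which vanishes at u = -2/3 and u = 0.
Compare values at every candidate in [-3, 2]: g(-3) = -18, g(-2/3) = -478/81, g(0) = -6, g(2) = 2.
Hence the absolute minimum is -18 at u = -3.

-18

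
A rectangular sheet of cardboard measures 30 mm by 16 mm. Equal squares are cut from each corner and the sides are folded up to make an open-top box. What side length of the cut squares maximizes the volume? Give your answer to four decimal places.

3.3333

With cut size x, the volume is V(x) = x(30 − 2x)(16 − 2x) for 0 < x < 8.
V'(x) = 12x^2 − 184x + 480. Setting V'(x) = 0 gives x ≈ 3.3333 (the root in (0, 8)).
V''(x) = 24x − 184 is negative there, so this is the maximum; V ≈ 725.9259.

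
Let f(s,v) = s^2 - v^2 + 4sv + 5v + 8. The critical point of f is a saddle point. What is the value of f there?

∂f/∂s = 2s + 4v = 0 and ∂f/∂v = 4s - 2v + 5 = 0, so (s, v) = (-1, 1/2).
The Hessian has f_{ss} = 2, f_{vv} = -2, f_{sv} = 4, giving D = -20 < 0, so the point is a saddle point.
f(-1, 1/2) = 37/4.

37/4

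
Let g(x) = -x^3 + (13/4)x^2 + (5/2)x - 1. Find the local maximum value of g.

159/16

g'(x) = -3x^2 + (13/2)x + 5/2 = 0 at x = -1/3, 5/2.
Second-derivative test with g''(x) = -6x + 13/2: g''(-1/3) = 17/2 > 0 ⇒ local minimum; g''(5/2) = -17/2 < 0 ⇒ local maximum.
The local maximum is g(5/2) = 159/16.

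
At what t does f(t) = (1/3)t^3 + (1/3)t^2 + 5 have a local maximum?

f'(t) = t^2 + (2/3)t. Setting f'(t) = 0 gives t ∈ {-2/3, 0}.
f''(t) = 2t + 2/3. f''(-2/3) = -2/3 < 0 ⇒ local maximum; f''(0) = 2/3 > 0 ⇒ local minimum.
So the local maximum value is f(-2/3) = 409/81.

-2/3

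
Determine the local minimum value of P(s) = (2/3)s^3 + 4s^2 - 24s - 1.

P'(s) = 2s^2 + 8s - 24 = 0 at s = -6, 2.
Since P''(s) = 4s + 8, we get P''(-6) = -16 < 0 ⇒ local maximum; P''(2) = 16 > 0 ⇒ local minimum.
So the local minimum value is P(2) = -83/3.

-83/3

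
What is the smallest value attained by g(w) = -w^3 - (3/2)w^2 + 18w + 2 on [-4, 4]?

-77/2

Differentiating, g'(w) = -3w^2 - 3w + 18; which vanishes at w = -3 and w = 2.
Candidates: g(-4) = -30; g(-3) = -77/2; g(2) = 24; g(4) = -14.
Hence the absolute minimum is -77/2 at w = -3.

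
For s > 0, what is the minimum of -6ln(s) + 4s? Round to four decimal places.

3.5672

h'(s) = -6/s + 4 = 0 gives s = 3/2.
h''(s) = 6/s², which is positive for s > 0, so this is a local minimum.
h(3/2) = -6·ln(3/2) + 6 ≈ 3.5672.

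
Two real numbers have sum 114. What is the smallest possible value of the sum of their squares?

6498

With a + b = 114, a^2 + b^2 = a^2 + (114 − a)^2.
The derivative 2a − 2(114 − a) = 4a − 228 vanishes at a = 57; second derivative 4 > 0, a minimum.
The minimum is 2·(57)^2 = 6498.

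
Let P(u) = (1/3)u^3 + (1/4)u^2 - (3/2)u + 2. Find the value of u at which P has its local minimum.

1

P'(u) = u^2 + (1/2)u - 3/2 = 0 at u = -3/2, 1.
Since P''(u) = 2u + 1/2, we get P''(-3/2) = -5/2 < 0 ⇒ local maximum; P''(1) = 5/2 > 0 ⇒ local minimum.
Thus P has its local minimum at u = 1, with value 13/12.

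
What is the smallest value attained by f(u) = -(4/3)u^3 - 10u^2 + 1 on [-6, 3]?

-125

f'(u) = -4u^2 - 20u, which vanishes at u = -5 and u = 0.
Evaluating at the critical points and endpoints: f(-6) = -71, f(-5) = -247/3, f(0) = 1, f(3) = -125.
The minimum over the interval is -125, attained at u = 3.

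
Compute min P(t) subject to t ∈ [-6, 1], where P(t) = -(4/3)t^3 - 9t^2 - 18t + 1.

-82/3

Differentiating, P'(t) = -4t^2 - 18t - 18; which vanishes at t = -3 and t = -3/2.
Candidates: P(-6) = 73,  P(-3) = 10,  P(-3/2) = 49/4,  P(1) = -82/3.
The minimum over the interval is -82/3, attained at t = 1.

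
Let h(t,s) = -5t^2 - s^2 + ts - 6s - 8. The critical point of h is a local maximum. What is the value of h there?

28/19

∂h/∂t = -10t + s = 0 and ∂h/∂s = t - 2s - 6 = 0, so (t, s) = (-6/19, -60/19).
The Hessian has h_{tt} = -10, h_{ss} = -2, h_{ts} = 1, giving D = 19 > 0 with h_{tt} < 0, so the point is a local maximum.
h(-6/19, -60/19) = 28/19.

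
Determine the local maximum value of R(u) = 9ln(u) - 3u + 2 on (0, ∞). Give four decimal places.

2.8875

R'(u) = 9/u − 3 = 0 gives u = 3.
R''(u) = -9/u², which is negative for u > 0, so this is a local maximum.
R(3) = 9·ln(3) - 9 + 2 ≈ 2.8875.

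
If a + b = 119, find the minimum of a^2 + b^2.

14161/2

With a + b = 119, a^2 + b^2 = a^2 + (119 − a)^2.
The derivative 2a − 2(119 − a) = 4a − 238 vanishes at a = 119/2; second derivative 4 > 0, a minimum.
The minimum is 2·(119/2)^2 = 14161/2.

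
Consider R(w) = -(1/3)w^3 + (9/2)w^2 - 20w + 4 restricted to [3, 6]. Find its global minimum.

-26

The derivative is -w^2 + 9w - 20, which vanishes at w = 4 and w = 5.
Candidates: R(3) = -49/2; R(4) = -76/3; R(5) = -151/6; R(6) = -26.
So the minimum is R(6) = -26.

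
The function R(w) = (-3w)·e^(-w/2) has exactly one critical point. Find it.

R'(w) = (-3)·e^(-w/2) + (-3w)·(-1/2)·e^(-w/2) = ((3/2)w - 3)·e^(-w/2). Since e^(-w/2) > 0, the only critical point is w = 2.
R''(2) has the same sign as 3/2 > 0, so this is a local minimum.
R(2) = (-6)·e^(-1) ≈ -2.2073.

2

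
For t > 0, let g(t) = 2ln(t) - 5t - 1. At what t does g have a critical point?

2/5

g'(t) = 2/t − 5 = 0 gives t = 2/5.
g''(t) = -2/t², which is negative for t > 0, so this is a local maximum.
g(2/5) = 2·ln(2/5) - 2 - 1 ≈ -4.8326.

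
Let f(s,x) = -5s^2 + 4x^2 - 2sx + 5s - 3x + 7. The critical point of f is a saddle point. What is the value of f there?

613/84

∂f/∂s = -10s - 2x + 5 = 0 and ∂f/∂x = -2s + 8x - 3 = 0, so (s, x) = (17/42, 10/21).
The Hessian has f_{ss} = -10, f_{xx} = 8, f_{sx} = -2, giving D = -84 < 0, so the point is a saddle point.
f(17/42, 10/21) = 613/84.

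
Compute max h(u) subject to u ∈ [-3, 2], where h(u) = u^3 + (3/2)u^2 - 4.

The derivative is 3u^2 + 3u, which vanishes at u = -1 and u = 0.
Evaluating at the critical points and endpoints: h(-3) = -35/2,  h(-1) = -7/2,  h(0) = -4,  h(2) = 10.
The maximum over the interval is 10, attained at u = 2.

10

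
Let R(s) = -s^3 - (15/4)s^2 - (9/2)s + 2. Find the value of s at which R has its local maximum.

Critical points: R'(s) = -3s^2 - (15/2)s - 9/2 vanishes at s = -3/2, -1.
Second-derivative test with R''(s) = -6s - 15/2: R''(-3/2) = 3/2 > 0 ⇒ local minimum; R''(-1) = -3/2 < 0 ⇒ local maximum.
The local maximum is R(-1) = 15/4.

-1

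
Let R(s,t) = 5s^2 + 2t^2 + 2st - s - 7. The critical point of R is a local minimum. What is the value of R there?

∂R/∂s = 10s + 2t - 1 = 0 and ∂R/∂t = 2s + 4t = 0, so (s, t) = (1/9, -1/18).
The Hessian has R_{ss} = 10, R_{tt} = 4, R_{st} = 2, giving D = 36 > 0 with R_{ss} > 0, so the point is a local minimum.
R(1/9, -1/18) = -127/18.

-127/18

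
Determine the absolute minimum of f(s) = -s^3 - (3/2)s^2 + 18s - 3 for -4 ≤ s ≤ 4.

-87/2

f'(s) = -3s^2 - 3s + 18, which vanishes at s = -3 and s = 2.
Evaluating at the critical points and endpoints: f(-4) = -35,  f(-3) = -87/2,  f(2) = 19,  f(4) = -19.
So the minimum is f(-3) = -87/2.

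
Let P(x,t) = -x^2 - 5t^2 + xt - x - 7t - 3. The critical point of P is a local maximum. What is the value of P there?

∂P/∂x = -2x + t - 1 = 0 and ∂P/∂t = x - 10t - 7 = 0, so (x, t) = (-17/19, -15/19).
The Hessian has P_{xx} = -2, P_{tt} = -10, P_{xt} = 1, giving D = 19 > 0 with P_{xx} < 0, so the point is a local maximum.
P(-17/19, -15/19) = 4/19.

4/19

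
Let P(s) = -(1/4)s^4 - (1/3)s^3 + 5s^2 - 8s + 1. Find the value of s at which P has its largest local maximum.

P'(s) = -s^3 - s^2 + 10s - 8 = 0 at s = -4, 1, 2.
Second-derivative test with P''(s) = -3s^2 - 2s + 10: P''(-4) = -30 < 0 ⇒ local maximum; P''(1) = 5 > 0 ⇒ local minimum; P''(2) = -6 < 0 ⇒ local maximum.
The largest local maximum is P(-4) = 211/3.

-4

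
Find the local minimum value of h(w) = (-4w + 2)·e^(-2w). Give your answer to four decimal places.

-0.2707

h'(w) = (-4)·e^(-2w) + (-4w + 2)·(-2)·e^(-2w) = (8w - 8)·e^(-2w). Since e^(-2w) > 0, the only critical point is w = 1.
h''(1) has the same sign as 8 > 0, so this is a local minimum.
h(1) = (-2)·e^(-2) ≈ -0.2707.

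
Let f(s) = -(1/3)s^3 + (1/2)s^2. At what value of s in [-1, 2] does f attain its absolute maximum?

The derivative is -s^2 + s, which vanishes at s = 0 and s = 1.
Evaluating at the critical points and endpoints: f(-1) = 5/6, f(0) = 0, f(1) = 1/6, f(2) = -2/3.
So the maximum is f(-1) = 5/6.

-1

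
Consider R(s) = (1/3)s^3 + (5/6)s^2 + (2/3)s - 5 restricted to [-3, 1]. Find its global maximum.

-19/6

R'(s) = s^2 + (5/3)s + 2/3, which vanishes at s = -1 and s = -2/3.
Compare values at every candidate in [-3, 1]: R(-3) = -17/2, R(-1) = -31/6, R(-2/3) = -419/81, R(1) = -19/6.
Hence the absolute maximum is -19/6 at s = 1.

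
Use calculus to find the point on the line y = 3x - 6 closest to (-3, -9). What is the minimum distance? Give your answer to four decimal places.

1.8974

Minimize D(x)^2 = (x + 3)^2 + (3x + 3)^2.
d/dx[D^2] = 2(x + 3) + 2·3·(3x + 3) = 0 ⇒ x = -6/5.
Then y = -48/5 and the distance is √(18/5) ≈ 1.8974.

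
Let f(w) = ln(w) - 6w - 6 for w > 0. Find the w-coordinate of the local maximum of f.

f'(w) = 1/w − 6 = 0 gives w = 1/6.
f''(w) = -1/w², which is negative for w > 0, so this is a local maximum.
f(1/6) = 1·ln(1/6) - 1 - 6 ≈ -8.7918.

1/6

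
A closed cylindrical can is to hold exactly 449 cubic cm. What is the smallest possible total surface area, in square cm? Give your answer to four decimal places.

With radius r and height h, πr²h = 449 so h = 449/(πr²), and S(r) = 2πr² + 2πrh = 2πr² + 2·449/r.
S'(r) = 4πr − 2·449/r² = 0 ⇒ r³ = 449/(2π), so r ≈ 4.1498 and h = 2r ≈ 8.2995.
S''(r) = 4π + 4·449/r³ > 0, so this is the minimum; S ≈ 324.5977.

324.5977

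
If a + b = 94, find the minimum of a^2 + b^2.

4418

With a + b = 94, a^2 + b^2 = a^2 + (94 − a)^2.
The derivative 2a − 2(94 − a) = 4a − 188 vanishes at a = 47; second derivative 4 > 0, a minimum.
The minimum is 2·(47)^2 = 4418.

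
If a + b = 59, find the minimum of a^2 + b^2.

With a + b = 59, a^2 + b^2 = a^2 + (59 − a)^2.
The derivative 2a − 2(59 − a) = 4a − 118 vanishes at a = 59/2; second derivative 4 > 0, a minimum.
The minimum is 2·(59/2)^2 = 3481/2.

3481/2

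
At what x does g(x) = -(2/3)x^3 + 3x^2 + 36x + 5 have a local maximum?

g'(x) = -2x^2 + 6x + 36 = 0 at x = -3, 6.
Second-derivative test with g''(x) = -4x + 6: g''(-3) = 18 > 0 ⇒ local minimum; g''(6) = -18 < 0 ⇒ local maximum.
So the local maximum value is g(6) = 185.

6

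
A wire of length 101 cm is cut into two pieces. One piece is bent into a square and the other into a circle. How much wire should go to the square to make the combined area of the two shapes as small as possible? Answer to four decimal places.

56.5700

Let x be the length used for the square. Square side x/4; circle radius (101−x)/(2π).
A(x) = (x/4)² + π·((101−x)/(2π))² = x²/16 + (101−x)²/(4π) for 0 ≤ x ≤ 101. A'(x) = x/8 − (101−x)/(2π) = 0 gives x = 4·101/(π+4) ≈ 56.5700.
A'' = 1/8 + 1/(2π) > 0, so this gives the minimum combined area; x ≈ 56.5700 cm to the square.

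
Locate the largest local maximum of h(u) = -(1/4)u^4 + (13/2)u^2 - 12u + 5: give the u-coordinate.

h'(u) = -u^3 + 13u - 12 = 0 at u = -4, 1, 3.
Since h''(u) = -3u^2 + 13, we get h''(-4) = -35 < 0 ⇒ local maximum; h''(1) = 10 > 0 ⇒ local minimum; h''(3) = -14 < 0 ⇒ local maximum.
The largest local maximum is h(-4) = 93.

-4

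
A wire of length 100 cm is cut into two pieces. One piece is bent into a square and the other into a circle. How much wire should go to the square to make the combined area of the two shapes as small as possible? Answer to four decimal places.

56.0099

Let x be the length used for the square. Square side x/4; circle radius (100−x)/(2π).
A(x) = (x/4)² + π·((100−x)/(2π))² = x²/16 + (100−x)²/(4π) for 0 ≤ x ≤ 100. A'(x) = x/8 − (100−x)/(2π) = 0 gives x = 4·100/(π+4) ≈ 56.0099.
A'' = 1/8 + 1/(2π) > 0, so this gives the minimum combined area; x ≈ 56.0099 cm to the square.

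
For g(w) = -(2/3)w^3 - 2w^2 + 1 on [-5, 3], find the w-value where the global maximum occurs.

-5

The derivative is -2w^2 - 4w, which vanishes at w = -2 and w = 0.
Compare values at every candidate in [-5, 3]: g(-5) = 103/3,  g(-2) = -5/3,  g(0) = 1,  g(3) = -35.
The maximum over the interval is 103/3, attained at w = -5.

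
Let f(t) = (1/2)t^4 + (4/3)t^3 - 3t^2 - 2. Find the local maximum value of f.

f'(t) = 2t^3 + 4t^2 - 6t = 0 at t = -3, 0, 1.
Since f''(t) = 6t^2 + 8t - 6, we get f''(-3) = 24 > 0 ⇒ local minimum; f''(0) = -6 < 0 ⇒ local maximum; f''(1) = 8 > 0 ⇒ local minimum.
Thus f has its local maximum at t = 0, with value -2.

-2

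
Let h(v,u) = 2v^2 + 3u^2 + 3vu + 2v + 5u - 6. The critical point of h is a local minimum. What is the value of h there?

-122/15

∂h/∂v = 4v + 3u + 2 = 0 and ∂h/∂u = 3v + 6u + 5 = 0, so (v, u) = (1/5, -14/15).
The Hessian has h_{vv} = 4, h_{uu} = 6, h_{vu} = 3, giving D = 15 > 0 with h_{vv} > 0, so the point is a local minimum.
h(1/5, -14/15) = -122/15.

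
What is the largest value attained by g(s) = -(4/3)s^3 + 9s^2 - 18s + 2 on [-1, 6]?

91/3

The derivative is -4s^2 + 18s - 18, which vanishes at s = 3/2 and s = 3.
Evaluating at the critical points and endpoints: g(-1) = 91/3, g(3/2) = -37/4, g(3) = -7, g(6) = -70.
Hence the absolute maximum is 91/3 at s = -1.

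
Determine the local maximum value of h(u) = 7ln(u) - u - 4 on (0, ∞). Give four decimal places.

2.6214

h'(u) = 7/u − 1 = 0 gives u = 7.
h''(u) = -7/u², which is negative for u > 0, so this is a local maximum.
h(7) = 7·ln(7) - 7 - 4 ≈ 2.6214.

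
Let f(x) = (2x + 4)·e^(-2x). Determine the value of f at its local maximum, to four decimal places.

20.0855

By the product rule, f'(x) = (-4x - 6)·e^(-2x). Since e^(-2x) > 0, the only critical point is x = -3/2.
f''(-3/2) has the same sign as -4 < 0, so this is a local maximum.
f(-3/2) = (1)·e^(3) ≈ 20.0855.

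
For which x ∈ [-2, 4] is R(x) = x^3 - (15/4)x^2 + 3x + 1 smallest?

Differentiating, R'(x) = 3x^2 - (15/2)x + 3; which vanishes at x = 1/2 and x = 2.
Compare values at every candidate in [-2, 4]: R(-2) = -28, R(1/2) = 27/16, R(2) = 0, R(4) = 17.
So the minimum is R(-2) = -28.

-2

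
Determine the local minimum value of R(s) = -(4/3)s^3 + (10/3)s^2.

0

R'(s) = -4s^2 + (20/3)s. Setting R'(s) = 0 gives s ∈ {0, 5/3}.
Second-derivative test with R''(s) = -8s + 20/3: R''(0) = 20/3 > 0 ⇒ local minimum; R''(5/3) = -20/3 < 0 ⇒ local maximum.
The local minimum is R(0) = 0.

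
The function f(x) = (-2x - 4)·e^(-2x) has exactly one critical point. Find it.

-3/2

Differentiating with the product rule gives f'(x) = (4x + 6)·e^(-2x). Since e^(-2x) > 0, the only critical point is x = -3/2.
f''(-3/2) has the same sign as 4 > 0, so this is a local minimum.
f(-3/2) = (-1)·e^(3) ≈ -20.0855.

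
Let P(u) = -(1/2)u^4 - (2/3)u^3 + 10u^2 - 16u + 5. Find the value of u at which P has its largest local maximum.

-4

P'(u) = -2u^3 - 2u^2 + 20u - 16 = 0 at u = -4, 1, 2.
Second-derivative test with P''(u) = -6u^2 - 4u + 20: P''(-4) = -60 < 0 ⇒ local maximum; P''(1) = 10 > 0 ⇒ local minimum; P''(2) = -12 < 0 ⇒ local maximum.
Thus P has its largest local maximum at u = -4, with value 431/3.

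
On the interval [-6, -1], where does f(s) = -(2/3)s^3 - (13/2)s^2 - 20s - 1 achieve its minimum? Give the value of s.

-1

f'(s) = -2s^2 - 13s - 20, which vanishes at s = -4 and s = -5/2.
Compare values at every candidate in [-6, -1]: f(-6) = 29, f(-4) = 53/3, f(-5/2) = 451/24, f(-1) = 79/6.
So the minimum is f(-1) = 79/6.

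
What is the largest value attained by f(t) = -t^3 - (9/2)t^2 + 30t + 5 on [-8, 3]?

39

f'(t) = -3t^2 - 9t + 30, which vanishes at t = -5 and t = 2.
Candidates: f(-8) = -11,  f(-5) = -265/2,  f(2) = 39,  f(3) = 55/2.
The maximum over the interval is 39, attained at t = 2.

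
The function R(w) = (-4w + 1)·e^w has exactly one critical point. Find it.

By the product rule, R'(w) = (-4w - 3)·e^w. Since e^w > 0, the only critical point is w = -3/4.
R''(-3/4) has the same sign as -4 < 0, so this is a local maximum.
R(-3/4) = (4)·e^(-3/4) ≈ 1.8895.

-3/4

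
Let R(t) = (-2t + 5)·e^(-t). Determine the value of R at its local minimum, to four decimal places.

R'(t) = (-2)·e^(-t) + (-2t + 5)·(-1)·e^(-t) = (2t - 7)·e^(-t). Since e^(-t) > 0, the only critical point is t = 7/2.
R''(7/2) has the same sign as 2 > 0, so this is a local minimum.
R(7/2) = (-2)·e^(-7/2) ≈ -0.0604.

-0.0604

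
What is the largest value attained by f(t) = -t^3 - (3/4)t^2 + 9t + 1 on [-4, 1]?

17

f'(t) = -3t^2 - (3/2)t + 9, whose only zero in [-4, 1] is t = -2.
Compare values at every candidate in [-4, 1]: f(-4) = 17,  f(-2) = -12,  f(1) = 33/4.
The maximum over the interval is 17, attained at t = -4.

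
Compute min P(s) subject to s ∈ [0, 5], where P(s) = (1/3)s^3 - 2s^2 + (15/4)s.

The derivative is s^2 - 4s + 15/4, which vanishes at s = 3/2 and s = 5/2.
Compare values at every candidate in [0, 5]: P(0) = 0,  P(3/2) = 9/4,  P(5/2) = 25/12,  P(5) = 125/12.
The minimum over the interval is 0, attained at s = 0.

0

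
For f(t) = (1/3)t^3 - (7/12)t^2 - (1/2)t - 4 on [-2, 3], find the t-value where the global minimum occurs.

-2

f'(t) = t^2 - (7/6)t - 1/2, which vanishes at t = -1/3 and t = 3/2.
Evaluating at the critical points and endpoints: f(-2) = -8; f(-1/3) = -1267/324; f(3/2) = -79/16; f(3) = -7/4.
Hence the absolute minimum is -8 at t = -2.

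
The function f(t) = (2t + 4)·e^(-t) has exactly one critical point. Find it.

-1

Differentiating with the product rule gives f'(t) = (-2t - 2)·e^(-t). Since e^(-t) > 0, the only critical point is t = -1.
f''(-1) has the same sign as -2 < 0, so this is a local maximum.
f(-1) = (2)·e^(1) ≈ 5.4366.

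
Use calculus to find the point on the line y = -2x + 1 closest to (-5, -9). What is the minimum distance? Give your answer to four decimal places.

8.9443

Minimize D(x)^2 = (x + 5)^2 + (-2x + 10)^2.
d/dx[D^2] = 2(x + 5) + 2·(-2)·(-2x + 10) = 0 ⇒ x = 3.
Then y = -5 and the distance is √(80) ≈ 8.9443.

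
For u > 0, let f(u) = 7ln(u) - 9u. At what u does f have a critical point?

7/9

f'(u) = 7/u − 9 = 0 gives u = 7/9.
f''(u) = -7/u², which is negative for u > 0, so this is a local maximum.
f(7/9) = 7·ln(7/9) - 7 ≈ -8.7592.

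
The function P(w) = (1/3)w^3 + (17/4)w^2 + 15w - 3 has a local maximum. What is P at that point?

P'(w) = w^2 + (17/2)w + 15. Setting P'(w) = 0 gives w ∈ {-6, -5/2}.
Since P''(w) = 2w + 17/2, we get P''(-6) = -7/2 < 0 ⇒ local maximum; P''(-5/2) = 7/2 > 0 ⇒ local minimum.
So the local maximum value is P(-6) = -12.

-12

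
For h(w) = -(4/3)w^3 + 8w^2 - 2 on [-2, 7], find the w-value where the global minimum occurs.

h'(w) = -4w^2 + 16w, which vanishes at w = 0 and w = 4.
Compare values at every candidate in [-2, 7]: h(-2) = 122/3; h(0) = -2; h(4) = 122/3; h(7) = -202/3.
So the minimum is h(7) = -202/3.

7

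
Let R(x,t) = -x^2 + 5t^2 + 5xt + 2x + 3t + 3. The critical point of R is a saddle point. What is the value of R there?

116/45

∂R/∂x = -2x + 5t + 2 = 0 and ∂R/∂t = 5x + 10t + 3 = 0, so (x, t) = (1/9, -16/45).
The Hessian has R_{xx} = -2, R_{tt} = 10, R_{xt} = 5, giving D = -45 < 0, so the point is a saddle point.
R(1/9, -16/45) = 116/45.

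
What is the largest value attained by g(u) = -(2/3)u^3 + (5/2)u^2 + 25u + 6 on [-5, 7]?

Differentiating, g'(u) = -2u^2 + 5u + 25; which vanishes at u = -5/2 and u = 5.
Evaluating at the critical points and endpoints: g(-5) = 161/6,  g(-5/2) = -731/24,  g(5) = 661/6,  g(7) = 449/6.
Hence the absolute maximum is 661/6 at u = 5.

661/6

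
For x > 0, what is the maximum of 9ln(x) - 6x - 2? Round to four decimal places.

-7.3508

g'(x) = 9/x − 6 = 0 gives x = 3/2.
g''(x) = -9/x², which is negative for x > 0, so this is a local maximum.
g(3/2) = 9·ln(3/2) - 9 - 2 ≈ -7.3508.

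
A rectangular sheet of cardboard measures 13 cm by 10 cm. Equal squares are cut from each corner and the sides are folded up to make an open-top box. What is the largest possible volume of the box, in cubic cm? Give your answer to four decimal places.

With cut size x, the volume is V(x) = x(13 − 2x)(10 − 2x) for 0 < x < 5.
V'(x) = 12x^2 − 92x + 130. Setting V'(x) = 0 gives x ≈ 1.8684 (the root in (0, 5)).
V''(x) = 24x − 92 is negative there, so this is the maximum; V ≈ 108.3995.

108.3995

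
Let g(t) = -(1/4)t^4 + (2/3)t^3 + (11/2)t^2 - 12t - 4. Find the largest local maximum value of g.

173/4

Critical points: g'(t) = -t^3 + 2t^2 + 11t - 12 vanishes at t = -3, 1, 4.
g''(t) = -3t^2 + 4t + 11. g''(-3) = -28 < 0 ⇒ local maximum; g''(1) = 12 > 0 ⇒ local minimum; g''(4) = -21 < 0 ⇒ local maximum.
So the largest local maximum value is g(-3) = 173/4.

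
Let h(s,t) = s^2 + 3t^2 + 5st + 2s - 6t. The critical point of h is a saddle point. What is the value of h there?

∂h/∂s = 2s + 5t + 2 = 0 and ∂h/∂t = 5s + 6t - 6 = 0, so (s, t) = (42/13, -22/13).
The Hessian has h_{ss} = 2, h_{tt} = 6, h_{st} = 5, giving D = -13 < 0, so the point is a saddle point.
h(42/13, -22/13) = 108/13.

108/13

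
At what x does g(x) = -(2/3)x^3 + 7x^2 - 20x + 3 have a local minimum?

Critical points: g'(x) = -2x^2 + 14x - 20 vanishes at x = 2, 5.
Second-derivative test with g''(x) = -4x + 14: g''(2) = 6 > 0 ⇒ local minimum; g''(5) = -6 < 0 ⇒ local maximum.
The local minimum is g(2) = -43/3.

2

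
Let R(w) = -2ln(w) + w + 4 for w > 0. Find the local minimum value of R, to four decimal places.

R'(w) = -2/w + 1 = 0 gives w = 2.
R''(w) = 2/w², which is positive for w > 0, so this is a local minimum.
R(2) = -2·ln(2) + 2 + 4 ≈ 4.6137.

4.6137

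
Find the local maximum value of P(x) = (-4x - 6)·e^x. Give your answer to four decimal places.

0.3283

By the product rule, P'(x) = (-4x - 10)·e^x. Since e^x > 0, the only critical point is x = -5/2.
P''(-5/2) has the same sign as -4 < 0, so this is a local maximum.
P(-5/2) = (4)·e^(-5/2) ≈ 0.3283.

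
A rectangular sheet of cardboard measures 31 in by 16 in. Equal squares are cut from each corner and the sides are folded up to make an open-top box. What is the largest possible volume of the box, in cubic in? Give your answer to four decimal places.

757.0700

With cut size x, the volume is V(x) = x(31 − 2x)(16 − 2x) for 0 < x < 8.
V'(x) = 12x^2 − 188x + 496. Setting V'(x) = 0 gives x ≈ 3.3581 (the root in (0, 8)).
V''(x) = 24x − 188 is negative there, so this is the maximum; V ≈ 757.0700.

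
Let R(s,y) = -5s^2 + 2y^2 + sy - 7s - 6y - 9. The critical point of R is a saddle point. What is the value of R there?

∂R/∂s = -10s + y - 7 = 0 and ∂R/∂y = s + 4y - 6 = 0, so (s, y) = (-22/41, 67/41).
The Hessian has R_{ss} = -10, R_{yy} = 4, R_{sy} = 1, giving D = -41 < 0, so the point is a saddle point.
R(-22/41, 67/41) = -493/41.

-493/41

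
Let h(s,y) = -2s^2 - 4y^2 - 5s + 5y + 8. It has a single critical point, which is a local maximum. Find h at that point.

203/16

∂h/∂s = -4s - 5 = 0 and ∂h/∂y = -8y + 5 = 0, so (s, y) = (-5/4, 5/8).
The Hessian has h_{ss} = -4, h_{yy} = -8, h_{sy} = 0, giving D = 32 > 0 with h_{ss} < 0, so the point is a local maximum.
h(-5/4, 5/8) = 203/16.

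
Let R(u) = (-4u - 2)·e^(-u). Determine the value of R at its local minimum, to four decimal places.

By the product rule, R'(u) = (4u - 2)·e^(-u). Since e^(-u) > 0, the only critical point is u = 1/2.
R''(1/2) has the same sign as 4 > 0, so this is a local minimum.
R(1/2) = (-4)·e^(-1/2) ≈ -2.4261.

-2.4261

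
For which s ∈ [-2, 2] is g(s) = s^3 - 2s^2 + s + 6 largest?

The derivative is 3s^2 - 4s + 1, which vanishes at s = 1/3 and s = 1.
Compare values at every candidate in [-2, 2]: g(-2) = -12, g(1/3) = 166/27, g(1) = 6, g(2) = 8.
The maximum over the interval is 8, attained at s = 2.

2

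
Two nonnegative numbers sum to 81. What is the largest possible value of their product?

With x + y = 81, the product is P(x) = x(81 − x).
P'(x) = 81 − 2x = 0 gives x = 81/2; P'' = −2 < 0, so this is the maximum.
P = 81/2·81/2 = 6561/4.

6561/4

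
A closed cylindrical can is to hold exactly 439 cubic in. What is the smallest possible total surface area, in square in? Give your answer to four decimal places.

With radius r and height h, πr²h = 439 so h = 439/(πr²), and S(r) = 2πr² + 2πrh = 2πr² + 2·439/r.
S'(r) = 4πr − 2·439/r² = 0 ⇒ r³ = 439/(2π), so r ≈ 4.1187 and h = 2r ≈ 8.2374.
S''(r) = 4π + 4·439/r³ > 0, so this is the minimum; S ≈ 319.7601.

319.7601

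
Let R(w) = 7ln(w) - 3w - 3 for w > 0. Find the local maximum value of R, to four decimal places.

-4.0689

R'(w) = 7/w − 3 = 0 gives w = 7/3.
R''(w) = -7/w², which is negative for w > 0, so this is a local maximum.
R(7/3) = 7·ln(7/3) - 7 - 3 ≈ -4.0689.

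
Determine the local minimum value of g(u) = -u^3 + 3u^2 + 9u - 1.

-6

g'(u) = -3u^2 + 6u + 9. Setting g'(u) = 0 gives u ∈ {-1, 3}.
Second-derivative test with g''(u) = -6u + 6: g''(-1) = 12 > 0 ⇒ local minimum; g''(3) = -12 < 0 ⇒ local maximum.
Thus g has its local minimum at u = -1, with value -6.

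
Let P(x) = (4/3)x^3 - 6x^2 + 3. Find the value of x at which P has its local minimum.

Critical points: P'(x) = 4x^2 - 12x vanishes at x = 0, 3.
Since P''(x) = 8x - 12, we get P''(0) = -12 < 0 ⇒ local maximum; P''(3) = 12 > 0 ⇒ local minimum.
The local minimum is P(3) = -15.

3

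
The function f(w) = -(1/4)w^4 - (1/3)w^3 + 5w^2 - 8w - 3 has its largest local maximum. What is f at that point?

f'(w) = -w^3 - w^2 + 10w - 8 = 0 at w = -4, 1, 2.
f''(w) = -3w^2 - 2w + 10. f''(-4) = -30 < 0 ⇒ local maximum; f''(1) = 5 > 0 ⇒ local minimum; f''(2) = -6 < 0 ⇒ local maximum.
Thus f has its largest local maximum at w = -4, with value 199/3.

199/3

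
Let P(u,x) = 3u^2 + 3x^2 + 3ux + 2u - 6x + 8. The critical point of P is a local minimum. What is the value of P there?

∂P/∂u = 6u + 3x + 2 = 0 and ∂P/∂x = 3u + 6x - 6 = 0, so (u, x) = (-10/9, 14/9).
The Hessian has P_{uu} = 6, P_{xx} = 6, P_{ux} = 3, giving D = 27 > 0 with P_{uu} > 0, so the point is a local minimum.
P(-10/9, 14/9) = 20/9.

20/9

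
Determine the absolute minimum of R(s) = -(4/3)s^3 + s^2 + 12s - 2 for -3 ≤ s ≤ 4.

-70/3

Differentiating, R'(s) = -4s^2 + 2s + 12; which vanishes at s = -3/2 and s = 2.
Candidates: R(-3) = 7,  R(-3/2) = -53/4,  R(2) = 46/3,  R(4) = -70/3.
Hence the absolute minimum is -70/3 at s = 4.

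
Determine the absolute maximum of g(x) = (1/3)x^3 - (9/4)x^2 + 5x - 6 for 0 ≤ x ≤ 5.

The derivative is x^2 - (9/2)x + 5, which vanishes at x = 2 and x = 5/2.
Compare values at every candidate in [0, 5]: g(0) = -6; g(2) = -7/3; g(5/2) = -113/48; g(5) = 53/12.
So the maximum is g(5) = 53/12.

53/12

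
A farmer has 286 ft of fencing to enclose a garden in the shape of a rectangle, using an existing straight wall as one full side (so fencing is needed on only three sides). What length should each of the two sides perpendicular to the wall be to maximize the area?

143/2

Let the sides perpendicular to the wall have length x and the parallel side y, so 2x + y = 286 and the area is A = xy = x(286 − 2x).
A'(x) = 286 − 4x = 0 gives x = 143/2, and A''(x) = −4 < 0 confirms a maximum.
Then y = 286 − 2·143/2 = 143 and A = 20449/2.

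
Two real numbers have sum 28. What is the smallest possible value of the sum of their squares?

392

With a + b = 28, a^2 + b^2 = a^2 + (28 − a)^2.
The derivative 2a − 2(28 − a) = 4a − 56 vanishes at a = 14; second derivative 4 > 0, a minimum.
The minimum is 2·(14)^2 = 392.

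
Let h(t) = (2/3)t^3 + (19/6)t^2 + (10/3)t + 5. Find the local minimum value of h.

323/81

h'(t) = 2t^2 + (19/3)t + 10/3 = 0 at t = -5/2, -2/3.
h''(t) = 4t + 19/3. h''(-5/2) = -11/3 < 0 ⇒ local maximum; h''(-2/3) = 11/3 > 0 ⇒ local minimum.
So the local minimum value is h(-2/3) = 323/81.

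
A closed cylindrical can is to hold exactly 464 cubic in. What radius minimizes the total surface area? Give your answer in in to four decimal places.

With radius r and height h, πr²h = 464 so h = 464/(πr²), and S(r) = 2πr² + 2πrh = 2πr² + 2·464/r.
S'(r) = 4πr − 2·464/r² = 0 ⇒ r³ = 464/(2π), so r ≈ 4.1955 and h = 2r ≈ 8.3909.
S''(r) = 4π + 4·464/r³ > 0, so this is the minimum; S ≈ 331.7874.

4.1955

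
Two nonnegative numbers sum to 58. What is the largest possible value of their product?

With x + y = 58, the product is P(x) = x(58 − x).
P'(x) = 58 − 2x = 0 gives x = 29; P'' = −2 < 0, so this is the maximum.
P = 29·29 = 841.

841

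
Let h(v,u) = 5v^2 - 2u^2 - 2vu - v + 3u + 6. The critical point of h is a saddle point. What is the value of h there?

∂h/∂v = 10v - 2u - 1 = 0 and ∂h/∂u = -2v - 4u + 3 = 0, so (v, u) = (5/22, 7/11).
The Hessian has h_{vv} = 10, h_{uu} = -4, h_{vu} = -2, giving D = -44 < 0, so the point is a saddle point.
h(5/22, 7/11) = 301/44.

301/44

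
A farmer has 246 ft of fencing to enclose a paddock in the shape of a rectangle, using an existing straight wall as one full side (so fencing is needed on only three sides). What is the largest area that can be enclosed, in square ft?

Let the sides perpendicular to the wall have length x and the parallel side y, so 2x + y = 246 and the area is A = xy = x(246 − 2x).
A'(x) = 246 − 4x = 0 gives x = 123/2, and A''(x) = −4 < 0 confirms a maximum.
Then y = 246 − 2·123/2 = 123 and A = 15129/2.

15129/2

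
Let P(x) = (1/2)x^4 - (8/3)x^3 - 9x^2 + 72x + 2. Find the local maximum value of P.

P'(x) = 2x^3 - 8x^2 - 18x + 72 = 0 at x = -3, 3, 4.
Since P''(x) = 6x^2 - 16x - 18, we get P''(-3) = 84 > 0 ⇒ local minimum; P''(3) = -12 < 0 ⇒ local maximum; P''(4) = 14 > 0 ⇒ local minimum.
So the local maximum value is P(3) = 211/2.

211/2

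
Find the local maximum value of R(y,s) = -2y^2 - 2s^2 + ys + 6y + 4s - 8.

8/15

∂R/∂y = -4y + s + 6 = 0 and ∂R/∂s = y - 4s + 4 = 0, so (y, s) = (28/15, 22/15).
The Hessian has R_{yy} = -4, R_{ss} = -4, R_{ys} = 1, giving D = 15 > 0 with R_{yy} < 0, so the point is a local maximum.
R(28/15, 22/15) = 8/15.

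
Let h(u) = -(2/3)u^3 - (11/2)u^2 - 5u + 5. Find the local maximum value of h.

h'(u) = -2u^2 - 11u - 5 = 0 at u = -5, -1/2.
Second-derivative test with h''(u) = -4u - 11: h''(-5) = 9 > 0 ⇒ local minimum; h''(-1/2) = -9 < 0 ⇒ local maximum.
Thus h has its local maximum at u = -1/2, with value 149/24.

149/24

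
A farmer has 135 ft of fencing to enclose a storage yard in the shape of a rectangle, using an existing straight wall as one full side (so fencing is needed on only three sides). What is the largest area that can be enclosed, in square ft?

Let the sides perpendicular to the wall have length x and the parallel side y, so 2x + y = 135 and the area is A = xy = x(135 − 2x).
A'(x) = 135 − 4x = 0 gives x = 135/4, and A''(x) = −4 < 0 confirms a maximum.
Then y = 135 − 2·135/4 = 135/2 and A = 18225/8.

18225/8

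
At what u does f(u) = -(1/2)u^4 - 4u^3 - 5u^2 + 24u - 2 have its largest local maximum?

f'(u) = -2u^3 - 12u^2 - 10u + 24. Setting f'(u) = 0 gives u ∈ {-4, -3, 1}.
f''(u) = -6u^2 - 24u - 10. f''(-4) = -10 < 0 ⇒ local maximum; f''(-3) = 8 > 0 ⇒ local minimum; f''(1) = -40 < 0 ⇒ local maximum.
So the largest local maximum value is f(1) = 25/2.

1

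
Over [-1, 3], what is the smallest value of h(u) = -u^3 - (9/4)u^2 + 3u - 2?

h'(u) = -3u^2 - (9/2)u + 3, whose only zero in [-1, 3] is u = 1/2.
Compare values at every candidate in [-1, 3]: h(-1) = -25/4, h(1/2) = -19/16, h(3) = -161/4.
Hence the absolute minimum is -161/4 at u = 3.

-161/4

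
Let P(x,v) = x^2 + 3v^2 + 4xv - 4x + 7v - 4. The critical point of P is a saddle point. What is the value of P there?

193/4

∂P/∂x = 2x + 4v - 4 = 0 and ∂P/∂v = 4x + 6v + 7 = 0, so (x, v) = (-13, 15/2).
The Hessian has P_{xx} = 2, P_{vv} = 6, P_{xv} = 4, giving D = -4 < 0, so the point is a saddle point.
P(-13, 15/2) = 193/4.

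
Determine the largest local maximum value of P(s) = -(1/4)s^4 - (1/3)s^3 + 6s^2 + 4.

172/3

Critical points: P'(s) = -s^3 - s^2 + 12s vanishes at s = -4, 0, 3.
Second-derivative test with P''(s) = -3s^2 - 2s + 12: P''(-4) = -28 < 0 ⇒ local maximum; P''(0) = 12 > 0 ⇒ local minimum; P''(3) = -21 < 0 ⇒ local maximum.
The largest local maximum is P(-4) = 172/3.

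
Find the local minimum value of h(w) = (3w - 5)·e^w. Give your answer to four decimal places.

-5.8432

By the product rule, h'(w) = (3w - 2)·e^w. Since e^w > 0, the only critical point is w = 2/3.
h''(2/3) has the same sign as 3 > 0, so this is a local minimum.
h(2/3) = (-3)·e^(2/3) ≈ -5.8432.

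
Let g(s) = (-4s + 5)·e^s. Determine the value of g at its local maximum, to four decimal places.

g'(s) = (-4)·e^s + (-4s + 5)·1·e^s = (-4s + 1)·e^s. Since e^s > 0, the only critical point is s = 1/4.
g''(1/4) has the same sign as -4 < 0, so this is a local maximum.
g(1/4) = (4)·e^(1/4) ≈ 5.1361.

5.1361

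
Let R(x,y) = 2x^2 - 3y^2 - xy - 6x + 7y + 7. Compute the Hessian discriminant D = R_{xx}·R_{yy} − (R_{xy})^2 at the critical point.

-25

∂R/∂x = 4x - y - 6 = 0 and ∂R/∂y = -x - 6y + 7 = 0, so (x, y) = (43/25, 22/25).
The Hessian has R_{xx} = 4, R_{yy} = -6, R_{xy} = -1, giving D = -25 < 0, so the point is a saddle point.
D = (4)·(-6) − (-1)^2 = -25.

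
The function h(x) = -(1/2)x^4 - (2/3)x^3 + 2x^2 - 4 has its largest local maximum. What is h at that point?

h'(x) = -2x^3 - 2x^2 + 4x = 0 at x = -2, 0, 1.
h''(x) = -6x^2 - 4x + 4. h''(-2) = -12 < 0 ⇒ local maximum; h''(0) = 4 > 0 ⇒ local minimum; h''(1) = -6 < 0 ⇒ local maximum.
So the largest local maximum value is h(-2) = 4/3.

4/3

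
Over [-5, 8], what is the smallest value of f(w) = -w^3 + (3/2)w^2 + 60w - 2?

The derivative is -3w^2 + 3w + 60, which vanishes at w = -4 and w = 5.
Candidates: f(-5) = -279/2,  f(-4) = -154,  f(5) = 421/2,  f(8) = 62.
So the minimum is f(-4) = -154.

-154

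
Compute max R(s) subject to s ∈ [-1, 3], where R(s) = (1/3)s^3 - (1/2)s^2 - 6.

-3/2

The derivative is s^2 - s, which vanishes at s = 0 and s = 1.
Evaluating at the critical points and endpoints: R(-1) = -41/6; R(0) = -6; R(1) = -37/6; R(3) = -3/2.
The maximum over the interval is -3/2, attained at s = 3.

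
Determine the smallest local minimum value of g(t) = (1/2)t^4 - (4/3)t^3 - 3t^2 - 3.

-51/2

g'(t) = 2t^3 - 4t^2 - 6t = 0 at t = -1, 0, 3.
g''(t) = 6t^2 - 8t - 6. g''(-1) = 8 > 0 ⇒ local minimum; g''(0) = -6 < 0 ⇒ local maximum; g''(3) = 24 > 0 ⇒ local minimum.
So the smallest local minimum value is g(3) = -51/2.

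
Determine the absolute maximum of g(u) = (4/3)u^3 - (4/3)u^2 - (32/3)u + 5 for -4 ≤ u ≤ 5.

85

The derivative is 4u^2 - (8/3)u - 32/3, which vanishes at u = -4/3 and u = 2.
Evaluating at the critical points and endpoints: g(-4) = -59,  g(-4/3) = 1109/81,  g(2) = -11,  g(5) = 85.
The maximum over the interval is 85, attained at u = 5.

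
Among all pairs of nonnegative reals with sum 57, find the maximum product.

3249/4

With x + y = 57, the product is P(x) = x(57 − x).
P'(x) = 57 − 2x = 0 gives x = 57/2; P'' = −2 < 0, so this is the maximum.
P = 57/2·57/2 = 3249/4.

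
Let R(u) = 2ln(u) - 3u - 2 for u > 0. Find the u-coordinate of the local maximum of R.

2/3

R'(u) = 2/u − 3 = 0 gives u = 2/3.
R''(u) = -2/u², which is negative for u > 0, so this is a local maximum.
R(2/3) = 2·ln(2/3) - 2 - 2 ≈ -4.8109.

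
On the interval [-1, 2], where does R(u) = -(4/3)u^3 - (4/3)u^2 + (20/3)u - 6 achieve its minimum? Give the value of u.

Differentiating, R'(u) = -4u^2 - (8/3)u + 20/3; whose only zero in [-1, 2] is u = 1.
Evaluating at the critical points and endpoints: R(-1) = -38/3,  R(1) = -2,  R(2) = -26/3.
The minimum over the interval is -38/3, attained at u = -1.

-1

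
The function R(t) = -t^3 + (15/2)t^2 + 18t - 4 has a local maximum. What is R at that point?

158

R'(t) = -3t^2 + 15t + 18. Setting R'(t) = 0 gives t ∈ {-1, 6}.
Second-derivative test with R''(t) = -6t + 15: R''(-1) = 21 > 0 ⇒ local minimum; R''(6) = -21 < 0 ⇒ local maximum.
So the local maximum value is R(6) = 158.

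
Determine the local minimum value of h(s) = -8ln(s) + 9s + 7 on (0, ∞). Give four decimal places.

15.9423

h'(s) = -8/s + 9 = 0 gives s = 8/9.
h''(s) = 8/s², which is positive for s > 0, so this is a local minimum.
h(8/9) = -8·ln(8/9) + 8 + 7 ≈ 15.9423.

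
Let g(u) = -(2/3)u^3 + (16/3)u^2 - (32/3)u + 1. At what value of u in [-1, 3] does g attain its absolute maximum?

-1

The derivative is -2u^2 + (32/3)u - 32/3, whose only zero in [-1, 3] is u = 4/3.
Evaluating at the critical points and endpoints: g(-1) = 53/3, g(4/3) = -431/81, g(3) = -1.
So the maximum is g(-1) = 53/3.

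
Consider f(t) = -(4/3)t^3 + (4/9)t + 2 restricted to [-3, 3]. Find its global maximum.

110/3

Differentiating, f'(t) = -4t^2 + 4/9; which vanishes at t = -1/3 and t = 1/3.
Evaluating at the critical points and endpoints: f(-3) = 110/3, f(-1/3) = 154/81, f(1/3) = 170/81, f(3) = -98/3.
Hence the absolute maximum is 110/3 at t = -3.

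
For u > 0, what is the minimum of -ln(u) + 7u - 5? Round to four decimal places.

h'(u) = -1/u + 7 = 0 gives u = 1/7.
h''(u) = 1/u², which is positive for u > 0, so this is a local minimum.
h(1/7) = -1·ln(1/7) + 1 - 5 ≈ -2.0541.

-2.0541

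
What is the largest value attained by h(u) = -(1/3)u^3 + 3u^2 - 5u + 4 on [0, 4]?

32/3

h'(u) = -u^2 + 6u - 5, whose only zero in [0, 4] is u = 1.
Candidates: h(0) = 4, h(1) = 5/3, h(4) = 32/3.
Hence the absolute maximum is 32/3 at u = 4.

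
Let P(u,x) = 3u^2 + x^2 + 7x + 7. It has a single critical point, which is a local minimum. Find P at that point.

∂P/∂u = 6u = 0 and ∂P/∂x = 2x + 7 = 0, so (u, x) = (0, -7/2).
The Hessian has P_{uu} = 6, P_{xx} = 2, P_{ux} = 0, giving D = 12 > 0 with P_{uu} > 0, so the point is a local minimum.
P(0, -7/2) = -21/4.

-21/4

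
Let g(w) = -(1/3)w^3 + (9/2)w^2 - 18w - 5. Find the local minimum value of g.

-55/2

g'(w) = -w^2 + 9w - 18 = 0 at w = 3, 6.
Since g''(w) = -2w + 9, we get g''(3) = 3 > 0 ⇒ local minimum; g''(6) = -3 < 0 ⇒ local maximum.
So the local minimum value is g(3) = -55/2.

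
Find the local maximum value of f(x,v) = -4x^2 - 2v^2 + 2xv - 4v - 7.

-33/7

∂f/∂x = -8x + 2v = 0 and ∂f/∂v = 2x - 4v - 4 = 0, so (x, v) = (-2/7, -8/7).
The Hessian has f_{xx} = -8, f_{vv} = -4, f_{xv} = 2, giving D = 28 > 0 with f_{xx} < 0, so the point is a local maximum.
f(-2/7, -8/7) = -33/7.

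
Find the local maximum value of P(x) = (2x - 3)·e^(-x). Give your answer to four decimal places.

0.1642

Differentiating with the product rule gives P'(x) = (-2x + 5)·e^(-x). Since e^(-x) > 0, the only critical point is x = 5/2.
P''(5/2) has the same sign as -2 < 0, so this is a local maximum.
P(5/2) = (2)·e^(-5/2) ≈ 0.1642.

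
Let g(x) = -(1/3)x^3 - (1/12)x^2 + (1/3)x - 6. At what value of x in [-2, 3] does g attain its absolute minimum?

Differentiating, g'(x) = -x^2 - (1/6)x + 1/3; which vanishes at x = -2/3 and x = 1/2.
Candidates: g(-2) = -13/3, g(-2/3) = -499/81, g(1/2) = -283/48, g(3) = -59/4.
The minimum over the interval is -59/4, attained at x = 3.

3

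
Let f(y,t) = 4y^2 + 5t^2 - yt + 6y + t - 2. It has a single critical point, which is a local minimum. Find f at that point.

∂f/∂y = 8y - t + 6 = 0 and ∂f/∂t = -y + 10t + 1 = 0, so (y, t) = (-61/79, -14/79).
The Hessian has f_{yy} = 8, f_{tt} = 10, f_{yt} = -1, giving D = 79 > 0 with f_{yy} > 0, so the point is a local minimum.
f(-61/79, -14/79) = -348/79.

-348/79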